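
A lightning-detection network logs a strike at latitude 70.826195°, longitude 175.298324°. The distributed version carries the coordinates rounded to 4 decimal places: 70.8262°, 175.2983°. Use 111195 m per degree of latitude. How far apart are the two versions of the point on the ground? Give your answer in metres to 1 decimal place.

The latitude changed by -0.000005° and the longitude by +0.000024°.
North–south shift: -0.000005 × 111195 = -0.555975 m.
East–west at this latitude: 0.000024° × 111195 × cos 70.8262° ≈ 0.000024 × 36520.3 = 0.876487 m.
Combined displacement = (0.555975² + 0.876487²)^½ ≈ 1.03795 m.

1.0 metres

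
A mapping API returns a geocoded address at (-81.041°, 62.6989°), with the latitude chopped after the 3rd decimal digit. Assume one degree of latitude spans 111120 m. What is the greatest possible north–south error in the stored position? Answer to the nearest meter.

111 meters

Truncating at 3 decimal places can drop up to a full unit in the last place, so the latitude may be off by as much as 0.001°.
So the N–S error is at most 0.001 × 111120 = 111.12 m.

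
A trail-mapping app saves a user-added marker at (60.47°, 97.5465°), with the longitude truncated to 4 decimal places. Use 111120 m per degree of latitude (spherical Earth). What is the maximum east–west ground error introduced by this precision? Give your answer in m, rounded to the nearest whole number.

Truncating at 4 decimal places can drop up to a full unit in the last place, so the longitude may be off by as much as 0.0001°.
One degree of longitude at 60.47° is 111120 × cos 60.47° ≈ 111120 × 0.4929 = 54768.7 m.
So at most 0.0001° × 54768.7 ≈ 5.47687 m east–west.

5 m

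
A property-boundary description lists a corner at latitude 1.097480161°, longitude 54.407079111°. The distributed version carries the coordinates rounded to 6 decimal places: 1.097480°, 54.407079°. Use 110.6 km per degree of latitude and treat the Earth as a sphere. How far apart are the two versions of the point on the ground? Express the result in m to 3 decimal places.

Δlat = 1.097480161 − 1.097480 = +0.000000161°; Δlon = 54.407079111 − 54.407079 = +0.000000111°.
N–S: 0.000000161° × 110600 m/° = 0.0178066 m.
E–W at 1.09748°: 0.000000111° × 110600 × cos 1.09748° = 0.000000111 × 110600 × 0.9998 ≈ 0.0122743 m.
Combined displacement = (0.0178066² + 0.0122743²)^½ ≈ 0.0216272 m.

0.022 m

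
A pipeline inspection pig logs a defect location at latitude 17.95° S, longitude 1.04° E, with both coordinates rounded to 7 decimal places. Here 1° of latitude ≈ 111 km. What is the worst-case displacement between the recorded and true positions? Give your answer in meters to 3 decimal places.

0.008 meters

Rounding to 7 decimal places leaves each coordinate within ±5e-08° of the true value.
Latitude error → 5e-08 × 111000 = 0.00555 m along the meridian.
E–W at 17.95°: 5e-08° × 111000 × cos 17.95° = 5e-08 × 111000 × 0.9513 ≈ 0.00527986 m.
The two errors are perpendicular, so the maximum displacement is √(0.00555² + 0.00527986²) ≈ 0.00766025 m.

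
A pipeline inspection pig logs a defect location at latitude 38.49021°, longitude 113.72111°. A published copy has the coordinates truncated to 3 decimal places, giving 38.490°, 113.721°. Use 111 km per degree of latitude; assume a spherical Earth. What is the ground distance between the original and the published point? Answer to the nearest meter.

25 meters

Δlat = 38.49021 − 38.490 = +0.00021°; Δlon = 113.72111 − 113.721 = +0.00011°.
N–S: 0.00021° × 111000 m/° = 23.31 m.
East–west at this latitude: 0.00011° × 111000 × cos 38.49° ≈ 0.00011 × 86881.6 = 9.55697 m.
Hypotenuse of the two orthogonal shifts: √(23.31² + 9.55697²) = 25.1931 m.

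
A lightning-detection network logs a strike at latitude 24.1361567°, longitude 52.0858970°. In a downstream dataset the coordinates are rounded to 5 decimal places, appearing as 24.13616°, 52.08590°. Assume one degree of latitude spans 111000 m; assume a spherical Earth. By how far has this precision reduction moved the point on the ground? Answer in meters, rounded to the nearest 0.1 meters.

Δlat = 24.1361567 − 24.13616 = -0.0000033°; Δlon = 52.0858970 − 52.08590 = -0.0000030°.
N–S: -0.0000033° × 111000 m/° = -0.3663 m.
East–west at this latitude: -0.0000030° × 111000 × cos 24.1362° ≈ -0.0000030 × 101296 = -0.303888 m.
Hypotenuse of the two orthogonal shifts: √(0.3663² + 0.303888²) = 0.475945 m.

0.5 meters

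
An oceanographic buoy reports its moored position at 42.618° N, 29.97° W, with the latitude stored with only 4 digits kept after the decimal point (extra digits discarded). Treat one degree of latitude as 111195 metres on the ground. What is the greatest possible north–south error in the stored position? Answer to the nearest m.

11 m

Truncating at 4 decimal places can drop up to a full unit in the last place, so the latitude may be off by as much as 0.0001°.
Along the meridian that is 0.0001° × 111195 m/° = 11.1195 m.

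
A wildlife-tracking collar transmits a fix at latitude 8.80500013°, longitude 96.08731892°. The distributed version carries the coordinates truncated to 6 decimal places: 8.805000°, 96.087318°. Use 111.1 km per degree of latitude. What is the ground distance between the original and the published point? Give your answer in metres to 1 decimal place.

0.1 metres

Δlat = 8.80500013 − 8.805000 = +0.00000013°; Δlon = 96.08731892 − 96.087318 = +0.00000092°.
N–S: 0.00000013° × 111100 m/° = 0.014443 m.
E–W at 8.805°: 0.00000092° × 111100 × cos 8.805° = 0.00000092 × 111100 × 0.9882 ≈ 0.101007 m.
Hypotenuse of the two orthogonal shifts: √(0.014443² + 0.101007²) = 0.102035 m.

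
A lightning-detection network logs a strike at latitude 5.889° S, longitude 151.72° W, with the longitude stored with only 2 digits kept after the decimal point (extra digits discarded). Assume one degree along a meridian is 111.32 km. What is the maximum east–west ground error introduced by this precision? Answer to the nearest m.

1107 m

Truncating at 2 decimal places can drop up to a full unit in the last place, so the longitude may be off by as much as 0.01°.
At latitude 5.889° a degree of longitude spans 111320 m × cos 5.889° = 111320 × 0.9947 ≈ 110733 m.
So at most 0.01° × 110733 ≈ 1107.33 m east–west.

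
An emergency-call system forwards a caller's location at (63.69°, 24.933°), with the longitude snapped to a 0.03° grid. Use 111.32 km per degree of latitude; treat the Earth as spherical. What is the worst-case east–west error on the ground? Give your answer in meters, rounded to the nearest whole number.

With a 0.03° grid the true value lies within half a step, ±0.03°/2 = ±0.015°, of the stored one.
One degree of longitude at 63.69° is 111320 × cos 63.69° ≈ 111320 × 0.4432 = 49340.1 m.
East–west error: 0.015° × 49340.1 m/° ≈ 740.102 m.

740 meters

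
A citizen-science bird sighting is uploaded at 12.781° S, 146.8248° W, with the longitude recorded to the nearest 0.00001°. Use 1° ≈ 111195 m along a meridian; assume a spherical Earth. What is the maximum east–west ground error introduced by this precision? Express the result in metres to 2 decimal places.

Rounding to 5 decimal places leaves the longitude within ±5e-06° of the true value.
Parallels shrink by cos φ, so at 12.781° a degree of longitude is 111195 × 0.9752 ≈ 108440 m.
So at most 5e-06° × 108440 ≈ 0.542199 m east–west.

0.54 metres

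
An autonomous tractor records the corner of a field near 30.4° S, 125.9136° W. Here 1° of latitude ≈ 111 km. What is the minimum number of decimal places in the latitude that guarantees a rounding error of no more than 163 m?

3 decimal places

One degree of latitude covers 111000 m.
N decimal places → at most half a unit in the last place, 0.5 × 10⁻ᴺ° = 111000/2 × 10⁻ᴺ m.
Need 0.5 × 111000 × 10⁻ᴺ ≤ 163 → 10⁻ᴺ ≤ 2.937e-03, so N ≥ 2.53.
N = 2 would give 555 m (too coarse); N = 3 gives 55.5 m ≤ 163 m.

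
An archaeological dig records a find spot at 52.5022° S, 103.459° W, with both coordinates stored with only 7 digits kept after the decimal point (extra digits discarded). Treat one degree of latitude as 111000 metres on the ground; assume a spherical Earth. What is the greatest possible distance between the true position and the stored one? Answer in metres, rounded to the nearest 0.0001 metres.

0.0130 metres

Truncating at 7 decimal places can drop up to a full unit in the last place, so each coordinate may be off by as much as 1e-07°.
North–south component: 1e-07° × 111000 = 0.0111 m.
East–west component at 52.5022°: 1e-07° × 111000 × cos 52.5022° ≈ 1e-07 × 67569.1 ≈ 0.00675691 m.
The two errors are perpendicular, so the maximum displacement is √(0.0111² + 0.00675691²) ≈ 0.0129948 m.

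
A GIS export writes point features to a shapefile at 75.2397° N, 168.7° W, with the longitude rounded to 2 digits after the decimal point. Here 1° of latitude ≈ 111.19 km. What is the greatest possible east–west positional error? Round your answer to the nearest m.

Rounding to 2 decimal places leaves the longitude within ±0.005° of the true value.
At latitude 75.2397° a degree of longitude spans 111190 m × cos 75.2397° = 111190 × 0.2548 ≈ 28328.5 m.
East–west error: 0.005° × 28328.5 m/° ≈ 141.643 m.

142 m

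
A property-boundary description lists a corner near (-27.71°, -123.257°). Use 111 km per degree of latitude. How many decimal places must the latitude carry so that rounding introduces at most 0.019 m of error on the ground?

One degree of latitude covers 111000 m.
Rounding to N decimal places gives at most 0.5 × 10⁻ᴺ degrees of error, i.e. 0.5 × 10⁻ᴺ × 111000 m.
Need 0.5 × 111000 × 10⁻ᴺ ≤ 0.019 → 10⁻ᴺ ≤ 3.423e-07, so N ≥ 6.47.
N = 6 would give 0.0555 m (too coarse); N = 7 gives 0.00555 m ≤ 0.019 m.

7 decimal places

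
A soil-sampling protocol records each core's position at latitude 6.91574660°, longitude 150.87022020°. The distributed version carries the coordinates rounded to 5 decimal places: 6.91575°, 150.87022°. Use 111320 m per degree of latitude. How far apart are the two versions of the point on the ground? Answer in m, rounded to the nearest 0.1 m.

0.4 m

The latitude changed by -0.00000340° and the longitude by +0.00000020°.
N–S: -0.00000340° × 111320 m/° = -0.378488 m.
East–west at this latitude: 0.00000020° × 111320 × cos 6.91575° ≈ 0.00000020 × 110510 = 0.022102 m.
Hypotenuse of the two orthogonal shifts: √(0.378488² + 0.022102²) = 0.379133 m.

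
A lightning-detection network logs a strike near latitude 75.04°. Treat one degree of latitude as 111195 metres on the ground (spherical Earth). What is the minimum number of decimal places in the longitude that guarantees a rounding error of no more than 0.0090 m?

7

At 75.04° one degree of longitude covers 111195 × cos 75.04° ≈ 111195 × 0.2581 ≈ 28704.4 m.
N decimal places → at most half a unit in the last place, 0.5 × 10⁻ᴺ° = 28704.4/2 × 10⁻ᴺ m.
Setting 14352.2 × 10⁻ᴺ ≤ 0.0090 gives 10ᴺ ≥ 1.595e+06, i.e. N ≥ 6.20.
N = 6 would give 0.0144 m (too coarse); N = 7 gives 0.00144 m ≤ 0.0090 m.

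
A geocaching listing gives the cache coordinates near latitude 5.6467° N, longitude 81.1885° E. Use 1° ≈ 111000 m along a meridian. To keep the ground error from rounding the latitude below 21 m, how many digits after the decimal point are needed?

4

One degree of latitude covers 111000 m.
Rounding to N decimal places gives at most 0.5 × 10⁻ᴺ degrees of error, i.e. 0.5 × 10⁻ᴺ × 111000 m.
Setting 55500 × 10⁻ᴺ ≤ 21 gives 10ᴺ ≥ 2643, i.e. N ≥ 3.42.
So 4 decimal places suffice (5.55 m); 3 would allow up to 55.5 m.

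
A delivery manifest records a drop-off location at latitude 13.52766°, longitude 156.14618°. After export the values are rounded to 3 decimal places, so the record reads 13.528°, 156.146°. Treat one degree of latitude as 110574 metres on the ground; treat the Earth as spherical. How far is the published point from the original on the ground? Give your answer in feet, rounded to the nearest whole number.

The latitude changed by -0.00034° and the longitude by +0.00018°.
N–S: -0.00034° × 110574 m/° = -37.5952 m.
East–west at this latitude: 0.00018° × 110574 × cos 13.528° ≈ 0.00018 × 107506 = 19.3511 m.
Distance: √(37.5952² + 19.3511²) ≈ 42.2831 m.
Converting: 42.2831 m × 3.2808 ft/m ≈ 138.72 ft.

139 feet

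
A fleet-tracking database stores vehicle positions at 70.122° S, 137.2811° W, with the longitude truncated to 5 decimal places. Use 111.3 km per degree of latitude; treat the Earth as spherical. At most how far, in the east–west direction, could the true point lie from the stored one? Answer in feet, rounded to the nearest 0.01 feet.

Truncating at 5 decimal places can drop up to a full unit in the last place, so the longitude may be off by as much as 1e-05°.
At latitude 70.122° a degree of longitude spans 111300 m × cos 70.122° = 111300 × 0.3400 ≈ 37844.1 m.
Maximum E–W displacement: 1e-05 × 37844.1 = 0.378441 m.
Converting: 0.378441 m × 3.2808 ft/m ≈ 1.2416 ft.

1.24 feet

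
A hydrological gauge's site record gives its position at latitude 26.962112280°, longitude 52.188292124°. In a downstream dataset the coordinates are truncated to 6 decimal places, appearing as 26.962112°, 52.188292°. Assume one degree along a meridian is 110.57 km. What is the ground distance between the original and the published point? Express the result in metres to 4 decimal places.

Δlat = 26.962112280 − 26.962112 = +0.000000280°; Δlon = 52.188292124 − 52.188292 = +0.000000124°.
North–south shift: 0.000000280 × 110570 = 0.0309596 m.
East–west at this latitude: 0.000000124° × 110570 × cos 26.9621° ≈ 0.000000124 × 98551.8 = 0.0122204 m.
Combined displacement = (0.0309596² + 0.0122204²)^½ ≈ 0.0332842 m.

0.0333 metres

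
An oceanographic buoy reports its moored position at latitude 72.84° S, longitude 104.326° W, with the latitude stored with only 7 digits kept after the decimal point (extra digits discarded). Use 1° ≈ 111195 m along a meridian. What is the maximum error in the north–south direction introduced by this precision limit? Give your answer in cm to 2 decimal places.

Truncating at 7 decimal places can drop up to a full unit in the last place, so the latitude may be off by as much as 1e-07°.
North–south distance: 1e-07° × 111195 m/° = 0.0111195 m.
That is 0.0111195 m = 1.1119 cm.

1.11 cm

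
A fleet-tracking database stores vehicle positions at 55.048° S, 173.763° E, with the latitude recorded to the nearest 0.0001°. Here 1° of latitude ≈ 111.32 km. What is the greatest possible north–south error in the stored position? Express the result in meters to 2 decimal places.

Rounding to 4 decimal places leaves the latitude within ±5e-05° of the true value.
Along the meridian that is 5e-05° × 111320 m/° = 5.566 m.

5.57 meters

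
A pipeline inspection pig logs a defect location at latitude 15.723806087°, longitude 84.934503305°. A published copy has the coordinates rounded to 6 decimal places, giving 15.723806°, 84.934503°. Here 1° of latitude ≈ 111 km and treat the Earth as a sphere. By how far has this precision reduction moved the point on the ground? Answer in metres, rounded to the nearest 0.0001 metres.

The latitude changed by +0.000000087° and the longitude by +0.000000305°.
North–south shift: 0.000000087 × 111000 = 0.009657 m.
E–W at 15.7238°: 0.000000305° × 111000 × cos 15.7238° = 0.000000305 × 111000 × 0.9626 ≈ 0.0325881 m.
Distance: √(0.009657² + 0.0325881²) ≈ 0.0339889 m.

0.0340 metres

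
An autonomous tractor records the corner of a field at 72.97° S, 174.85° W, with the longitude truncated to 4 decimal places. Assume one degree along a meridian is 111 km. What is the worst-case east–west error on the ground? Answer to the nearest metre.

Truncating at 4 decimal places can drop up to a full unit in the last place, so the longitude may be off by as much as 0.0001°.
At latitude 72.97° a degree of longitude spans 111000 m × cos 72.97° = 111000 × 0.2929 ≈ 32508.8 m.
So at most 0.0001° × 32508.8 ≈ 3.25088 m east–west.

3 metres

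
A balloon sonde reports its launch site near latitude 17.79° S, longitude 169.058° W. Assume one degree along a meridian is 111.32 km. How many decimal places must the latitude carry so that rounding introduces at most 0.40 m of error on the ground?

One degree of latitude covers 111320 m.
N decimal places → at most half a unit in the last place, 0.5 × 10⁻ᴺ° = 111320/2 × 10⁻ᴺ m.
Need 0.5 × 111320 × 10⁻ᴺ ≤ 0.40 → 10⁻ᴺ ≤ 7.186e-06, so N ≥ 5.14.
At 5 places the error can reach 0.557 m, but 6 places keeps it to 0.0557 m.

6 decimal places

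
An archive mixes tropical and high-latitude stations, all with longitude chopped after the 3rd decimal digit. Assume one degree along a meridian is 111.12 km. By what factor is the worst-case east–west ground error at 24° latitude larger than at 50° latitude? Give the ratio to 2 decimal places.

1.42

Truncating at 3 decimal places can drop up to a full unit in the last place, so the longitude may be off by as much as 0.001°.
At 24°: 0.001° × 111120 × cos 24° = 0.001 × 111120 × 0.9135 ≈ 101.51 m.
At 50°: 0.001° × 111120 × cos 50° = 0.001 × 111120 × 0.6428 ≈ 71.427 m.
The ratio reduces to cos 24° / cos 50° = 0.9135/0.6428 ≈ 1.4212.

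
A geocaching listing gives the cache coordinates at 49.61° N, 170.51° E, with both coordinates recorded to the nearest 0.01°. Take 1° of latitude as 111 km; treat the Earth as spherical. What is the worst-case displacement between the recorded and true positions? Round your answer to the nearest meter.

Rounding to 2 decimal places leaves each coordinate within ±0.005° of the true value.
N–S: 0.005° × 111000 m/° = 555 m.
E–W at 49.61°: 0.005° × 111000 × cos 49.61° = 0.005 × 111000 × 0.6480 ≈ 359.633 m.
The two errors are perpendicular, so the maximum displacement is √(555² + 359.633²) ≈ 661.333 m.

661 meters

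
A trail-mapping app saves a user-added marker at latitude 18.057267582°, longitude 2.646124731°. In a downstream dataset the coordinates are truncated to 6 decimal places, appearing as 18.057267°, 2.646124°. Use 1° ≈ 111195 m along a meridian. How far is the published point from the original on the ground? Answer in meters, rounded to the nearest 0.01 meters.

0.10 meters

Δlat = 18.057267582 − 18.057267 = +0.000000582°; Δlon = 2.646124731 − 2.646124 = +0.000000731°.
North–south shift: 0.000000582 × 111195 = 0.0647155 m.
E–W at 18.0573°: 0.000000731° × 111195 × cos 18.0573° = 0.000000731 × 111195 × 0.9507 ≈ 0.0772801 m.
Hypotenuse of the two orthogonal shifts: √(0.0647155² + 0.0772801²) = 0.100798 m.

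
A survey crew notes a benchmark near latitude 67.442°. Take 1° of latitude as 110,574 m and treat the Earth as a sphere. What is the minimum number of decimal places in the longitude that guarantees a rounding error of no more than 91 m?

At 67.442° one degree of longitude covers 110574 × cos 67.442° ≈ 110574 × 0.3836 ≈ 42418.2 m.
N decimal places → at most half a unit in the last place, 0.5 × 10⁻ᴺ° = 42418.2/2 × 10⁻ᴺ m.
Setting 21209.1 × 10⁻ᴺ ≤ 91 gives 10ᴺ ≥ 233.1, i.e. N ≥ 2.37.
At 2 places the error can reach 212 m, but 3 places keeps it to 21.2 m.

3 decimal places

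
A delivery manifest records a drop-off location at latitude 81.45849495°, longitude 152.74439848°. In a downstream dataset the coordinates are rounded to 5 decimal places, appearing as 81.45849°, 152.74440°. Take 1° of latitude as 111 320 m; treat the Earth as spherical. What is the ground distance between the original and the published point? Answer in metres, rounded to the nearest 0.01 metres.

0.55 metres

Δlat = 81.45849495 − 81.45849 = +0.00000495°; Δlon = 152.74439848 − 152.74440 = -0.00000152°.
N–S: 0.00000495° × 111320 m/° = 0.551034 m.
E–W at 81.4585°: -0.00000152° × 111320 × cos 81.4585° = -0.00000152 × 111320 × 0.1485 ≈ -0.0251315 m.
Combined displacement = (0.551034² + 0.0251315²)^½ ≈ 0.551607 m.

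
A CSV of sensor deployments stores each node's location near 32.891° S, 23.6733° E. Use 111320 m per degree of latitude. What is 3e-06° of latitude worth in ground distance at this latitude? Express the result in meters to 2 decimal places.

Along a meridian 3e-06° is 3e-06 × 111320 = 0.33396 m.

0.33 meters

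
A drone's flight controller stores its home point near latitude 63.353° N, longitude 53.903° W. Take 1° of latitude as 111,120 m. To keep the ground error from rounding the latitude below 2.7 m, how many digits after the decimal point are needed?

One degree of latitude covers 111120 m.
With N decimal places the half-ulp bound is 0.5·10⁻ᴺ°, or 0.5·10⁻ᴺ × 111120 m on the ground.
Setting 55560 × 10⁻ᴺ ≤ 2.7 gives 10ᴺ ≥ 2.058e+04, i.e. N ≥ 4.31.
So 5 decimal places suffice (0.556 m); 4 would allow up to 5.56 m.

5 decimal places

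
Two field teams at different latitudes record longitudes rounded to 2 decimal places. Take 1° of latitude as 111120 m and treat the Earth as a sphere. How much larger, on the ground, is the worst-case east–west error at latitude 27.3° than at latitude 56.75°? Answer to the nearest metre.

Rounding to 2 decimal places leaves the longitude within ±0.005° of the true value.
Error at 27.3° = 0.005° × 111120 × cos 27.3° ≈ 555.6 × 0.8886 = 493.72 m.
At 56.75°: 0.005° × 111120 × cos 56.75° = 0.005 × 111120 × 0.5483 ≈ 304.63 m.
Difference: 493.72 − 304.63 = 189.08 m.

189 metres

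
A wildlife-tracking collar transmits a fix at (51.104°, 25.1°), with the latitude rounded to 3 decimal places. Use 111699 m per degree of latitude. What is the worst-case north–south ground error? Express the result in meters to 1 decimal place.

55.8 meters

Rounding to 3 decimal places leaves the latitude within ±0.0005° of the true value.
So the N–S error is at most 0.0005 × 111699 = 55.8495 m.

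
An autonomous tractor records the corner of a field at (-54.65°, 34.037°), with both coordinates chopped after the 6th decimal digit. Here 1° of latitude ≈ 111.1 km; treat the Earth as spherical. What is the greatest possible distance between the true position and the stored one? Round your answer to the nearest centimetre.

13 centimetres

Truncating at 6 decimal places can drop up to a full unit in the last place, so each coordinate may be off by as much as 1e-06°.
N–S: 1e-06° × 111100 m/° = 0.1111 m.
Longitude error → 1e-06 × 111100 × cos 54.65° = 1e-06 × 111100 × 0.5786 ≈ 0.0642791 m.
The two errors are perpendicular, so the maximum displacement is √(0.1111² + 0.0642791²) ≈ 0.128355 m.
That is 0.128355 m = 12.836 cm.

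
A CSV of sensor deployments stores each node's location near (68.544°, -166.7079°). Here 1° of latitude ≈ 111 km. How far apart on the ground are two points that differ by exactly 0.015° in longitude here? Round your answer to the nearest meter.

609 meters

At 68.544° a degree of longitude is 111000 × cos 68.544° ≈ 40602.3 m, so 0.015° corresponds to 609.035 m.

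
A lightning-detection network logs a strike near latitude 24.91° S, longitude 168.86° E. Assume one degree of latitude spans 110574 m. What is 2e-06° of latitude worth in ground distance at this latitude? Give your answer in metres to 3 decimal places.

2e-06° × 110574 m/° = 0.221148 m.

0.221 metres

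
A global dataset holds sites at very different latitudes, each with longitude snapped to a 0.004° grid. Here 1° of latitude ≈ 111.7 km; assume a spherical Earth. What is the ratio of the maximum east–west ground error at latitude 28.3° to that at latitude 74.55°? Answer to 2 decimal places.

With a 0.004° grid the true value lies within half a step, ±0.004°/2 = ±0.002°, of the stored one.
At 28.3°: 0.002° × 111700 × cos 28.3° = 0.002 × 111700 × 0.8805 ≈ 196.7 m.
Error at 74.55° = 0.002° × 111700 × cos 74.55° ≈ 223.4 × 0.2664 = 59.513 m.
Ratio: 196.7 / 59.513 = cos 28.3° / cos 74.55° ≈ 3.3051.

3.31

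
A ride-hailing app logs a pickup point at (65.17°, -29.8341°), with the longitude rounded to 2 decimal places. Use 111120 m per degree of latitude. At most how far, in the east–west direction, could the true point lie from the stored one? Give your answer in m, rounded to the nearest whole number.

233 m

Rounding to 2 decimal places leaves the longitude within ±0.005° of the true value.
At latitude 65.17° a degree of longitude spans 111120 m × cos 65.17° = 111120 × 0.4199 ≈ 46662.3 m.
Maximum E–W displacement: 0.005 × 46662.3 = 233.312 m.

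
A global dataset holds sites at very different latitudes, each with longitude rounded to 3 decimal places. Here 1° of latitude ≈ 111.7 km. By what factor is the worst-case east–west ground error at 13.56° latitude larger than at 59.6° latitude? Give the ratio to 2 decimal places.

1.92

Rounding to 3 decimal places leaves the longitude within ±0.0005° of the true value.
Error at 13.56° = 0.0005° × 111700 × cos 13.56° ≈ 55.85 × 0.9721 = 54.293 m.
At 59.6°: 0.0005° × 111700 × cos 59.6° = 0.0005 × 111700 × 0.5060 ≈ 28.262 m.
Ratio: 54.293 / 28.262 = cos 13.56° / cos 59.6° ≈ 1.9211.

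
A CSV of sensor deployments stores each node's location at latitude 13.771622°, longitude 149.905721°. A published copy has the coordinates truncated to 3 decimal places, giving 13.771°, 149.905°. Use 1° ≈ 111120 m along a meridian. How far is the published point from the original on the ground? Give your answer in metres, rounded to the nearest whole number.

104 metres

Δlat = 13.771622 − 13.771 = +0.000622°; Δlon = 149.905721 − 149.905 = +0.000721°.
N–S: 0.000622° × 111120 m/° = 69.1166 m.
E–W at 13.771°: 0.000721° × 111120 × cos 13.771° = 0.000721 × 111120 × 0.9713 ≈ 77.8145 m.
Combined displacement = (69.1166² + 77.8145²)^½ ≈ 104.078 m.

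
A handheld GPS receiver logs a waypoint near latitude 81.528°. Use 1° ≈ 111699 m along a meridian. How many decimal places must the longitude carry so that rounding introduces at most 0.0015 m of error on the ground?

7 decimal places

At 81.528° one degree of longitude covers 111699 × cos 81.528° ≈ 111699 × 0.1473 ≈ 16456.2 m.
With N decimal places the half-ulp bound is 0.5·10⁻ᴺ°, or 0.5·10⁻ᴺ × 16456.2 m on the ground.
Setting 8228.09 × 10⁻ᴺ ≤ 0.0015 gives 10ᴺ ≥ 5.485e+06, i.e. N ≥ 6.74.
So 7 decimal places suffice (0.000823 m); 6 would allow up to 0.00823 m.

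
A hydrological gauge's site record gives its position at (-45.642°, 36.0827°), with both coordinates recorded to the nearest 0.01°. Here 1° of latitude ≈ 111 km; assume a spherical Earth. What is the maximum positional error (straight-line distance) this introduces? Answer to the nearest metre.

677 metres

Rounding to 2 decimal places leaves each coordinate within ±0.005° of the true value.
North–south component: 0.005° × 111000 = 555 m.
East–west component at 45.642°: 0.005° × 111000 × cos 45.642° ≈ 0.005 × 77604.5 ≈ 388.022 m.
The two errors are perpendicular, so the maximum displacement is √(555² + 388.022²) ≈ 677.19 m.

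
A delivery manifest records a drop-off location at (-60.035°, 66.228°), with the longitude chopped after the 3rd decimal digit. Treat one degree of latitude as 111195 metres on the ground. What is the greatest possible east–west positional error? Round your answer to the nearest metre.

Truncating at 3 decimal places can drop up to a full unit in the last place, so the longitude may be off by as much as 0.001°.
At latitude 60.035° a degree of longitude spans 111195 m × cos 60.035° = 111195 × 0.4995 ≈ 55538.7 m.
East–west error: 0.001° × 55538.7 m/° ≈ 55.5387 m.

56 metres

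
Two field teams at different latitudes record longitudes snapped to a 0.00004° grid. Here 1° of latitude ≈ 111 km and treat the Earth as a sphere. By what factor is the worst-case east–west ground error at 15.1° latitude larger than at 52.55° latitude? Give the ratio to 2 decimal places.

With a 0.00004° grid the true value lies within half a step, ±0.00004°/2 = ±2e-05°, of the stored one.
Error at 15.1° = 2e-05° × 111000 × cos 15.1° ≈ 2.22 × 0.9655 = 2.1433 m.
At 52.55°: 2e-05° × 111000 × cos 52.55° = 2e-05 × 111000 × 0.6081 ≈ 1.3499 m.
Ratio: 2.1433 / 1.3499 = cos 15.1° / cos 52.55° ≈ 1.5878.

1.59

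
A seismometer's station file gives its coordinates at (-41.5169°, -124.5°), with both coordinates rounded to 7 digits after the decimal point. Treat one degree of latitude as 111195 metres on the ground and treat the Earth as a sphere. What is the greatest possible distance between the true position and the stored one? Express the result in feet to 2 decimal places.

Rounding to 7 decimal places leaves each coordinate within ±5e-08° of the true value.
Latitude error → 5e-08 × 111195 = 0.00555975 m along the meridian.
E–W at 41.5169°: 5e-08° × 111195 × cos 41.5169° = 5e-08 × 111195 × 0.7488 ≈ 0.00416292 m.
Combining orthogonally: (0.00555975² + 0.00416292²)^½ ≈ 0.00694555 m.
Converting: 0.00694555 m × 3.2808 ft/m ≈ 0.022787 ft.

0.02 feet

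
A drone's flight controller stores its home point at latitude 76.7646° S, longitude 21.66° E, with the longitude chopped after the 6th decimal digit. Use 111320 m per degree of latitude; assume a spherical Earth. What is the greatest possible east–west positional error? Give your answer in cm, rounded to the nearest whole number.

Truncating at 6 decimal places can drop up to a full unit in the last place, so the longitude may be off by as much as 1e-06°.
At latitude 76.7646° a degree of longitude spans 111320 m × cos 76.7646° = 111320 × 0.2290 ≈ 25487 m.
East–west error: 1e-06° × 25487 m/° ≈ 0.025487 m.
That is 0.025487 m = 2.5487 cm.

3 cm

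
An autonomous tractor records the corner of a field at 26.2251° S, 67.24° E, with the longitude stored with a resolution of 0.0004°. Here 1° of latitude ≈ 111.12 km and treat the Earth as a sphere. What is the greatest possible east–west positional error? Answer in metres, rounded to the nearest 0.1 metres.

19.9 metres

With a 0.0004° grid the true value lies within half a step, ±0.0004°/2 = ±0.0002°, of the stored one.
One degree of longitude at 26.2251° is 111120 × cos 26.2251° ≈ 111120 × 0.8971 = 99681.8 m.
So at most 0.0002° × 99681.8 ≈ 19.9364 m east–west.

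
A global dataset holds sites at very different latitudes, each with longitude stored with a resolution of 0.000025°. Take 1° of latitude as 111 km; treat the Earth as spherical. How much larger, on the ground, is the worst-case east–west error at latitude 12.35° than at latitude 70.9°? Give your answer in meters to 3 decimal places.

With a 0.000025° grid the true value lies within half a step, ±0.000025°/2 = ±1.25e-05°, of the stored one.
At 12.35°: 1.25e-05° × 111000 × cos 12.35° = 1.25e-05 × 111000 × 0.9769 ≈ 1.3554 m.
At 70.9°: 1.25e-05° × 111000 × cos 70.9° = 1.25e-05 × 111000 × 0.3272 ≈ 0.45401 m.
Difference: 1.3554 − 0.45401 = 0.90138 m.

0.901 meters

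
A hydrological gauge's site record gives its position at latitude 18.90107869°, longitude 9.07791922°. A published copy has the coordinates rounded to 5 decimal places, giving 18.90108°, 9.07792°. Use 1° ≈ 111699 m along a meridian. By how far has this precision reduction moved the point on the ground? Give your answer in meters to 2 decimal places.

0.17 meters

Δlat = 18.90107869 − 18.90108 = -0.00000131°; Δlon = 9.07791922 − 9.07792 = -0.00000078°.
North–south shift: -0.00000131 × 111699 = -0.146326 m.
East–west at this latitude: -0.00000078° × 111699 × cos 18.9011° ≈ -0.00000078 × 105676 = -0.0824274 m.
Hypotenuse of the two orthogonal shifts: √(0.146326² + 0.0824274²) = 0.167945 m.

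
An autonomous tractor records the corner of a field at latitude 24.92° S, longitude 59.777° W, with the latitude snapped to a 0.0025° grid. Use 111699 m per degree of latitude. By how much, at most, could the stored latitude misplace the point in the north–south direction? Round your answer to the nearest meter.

With a 0.0025° grid the true value lies within half a step, ±0.0025°/2 = ±0.00125°, of the stored one.
Along the meridian that is 0.00125° × 111699 m/° = 139.624 m.

140 meters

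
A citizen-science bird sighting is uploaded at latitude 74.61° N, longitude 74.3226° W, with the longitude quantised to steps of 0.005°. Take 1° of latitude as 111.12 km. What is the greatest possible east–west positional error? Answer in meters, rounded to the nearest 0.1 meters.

73.7 meters

With a 0.005° grid the true value lies within half a step, ±0.005°/2 = ±0.0025°, of the stored one.
One degree of longitude at 74.61° is 111120 × cos 74.61° ≈ 111120 × 0.2654 = 29489.9 m.
East–west error: 0.0025° × 29489.9 m/° ≈ 73.7247 m.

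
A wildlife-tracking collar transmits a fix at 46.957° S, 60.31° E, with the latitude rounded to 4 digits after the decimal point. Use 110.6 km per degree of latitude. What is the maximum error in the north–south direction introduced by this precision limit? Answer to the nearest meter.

6 meters

Rounding to 4 decimal places leaves the latitude within ±5e-05° of the true value.
Along the meridian that is 5e-05° × 110600 m/° = 5.53 m.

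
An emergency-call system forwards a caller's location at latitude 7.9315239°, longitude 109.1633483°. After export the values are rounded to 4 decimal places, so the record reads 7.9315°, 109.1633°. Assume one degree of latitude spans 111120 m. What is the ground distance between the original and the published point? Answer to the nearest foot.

19 feet

Δlat = 7.9315239 − 7.9315 = +0.0000239°; Δlon = 109.1633483 − 109.1633 = +0.0000483°.
N–S: 0.0000239° × 111120 m/° = 2.65577 m.
E–W at 7.9315°: 0.0000483° × 111120 × cos 7.9315° = 0.0000483 × 111120 × 0.9904 ≈ 5.31575 m.
Hypotenuse of the two orthogonal shifts: √(2.65577² + 5.31575²) = 5.94225 m.
Converting: 5.94225 m × 3.2808 ft/m ≈ 19.496 ft.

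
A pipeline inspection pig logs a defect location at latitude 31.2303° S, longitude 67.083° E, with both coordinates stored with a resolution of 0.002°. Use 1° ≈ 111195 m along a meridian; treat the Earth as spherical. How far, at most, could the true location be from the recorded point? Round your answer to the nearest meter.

146 meters

With a 0.002° grid the true value lies within half a step, ±0.002°/2 = ±0.001°, of the stored one.
Latitude error → 0.001 × 111195 = 111.195 m along the meridian.
East–west component at 31.2303°: 0.001° × 111195 × cos 31.2303° ≈ 0.001 × 95081.8 ≈ 95.0818 m.
Worst case both components are at the extreme and orthogonal: √(111.195² + 95.0818²) ≈ 146.304 m.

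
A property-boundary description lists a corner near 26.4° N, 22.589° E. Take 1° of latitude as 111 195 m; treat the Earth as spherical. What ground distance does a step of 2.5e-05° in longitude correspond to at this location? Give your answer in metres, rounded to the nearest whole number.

2 metres

One degree of longitude here spans 111195 × cos 26.4° = 111195 × 0.8957 ≈ 99598.7 m; 2.5e-05° of that is 2.48997 m.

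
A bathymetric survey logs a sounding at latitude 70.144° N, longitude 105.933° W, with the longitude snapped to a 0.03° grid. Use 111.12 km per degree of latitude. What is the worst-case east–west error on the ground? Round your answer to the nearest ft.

1857 ft

With a 0.03° grid the true value lies within half a step, ±0.03°/2 = ±0.015°, of the stored one.
Parallels shrink by cos φ, so at 70.144° a degree of longitude is 111120 × 0.3397 ≈ 37742.7 m.
Maximum E–W displacement: 0.015 × 37742.7 = 566.141 m.
Converting: 566.141 m × 3.2808 ft/m ≈ 1857.4 ft.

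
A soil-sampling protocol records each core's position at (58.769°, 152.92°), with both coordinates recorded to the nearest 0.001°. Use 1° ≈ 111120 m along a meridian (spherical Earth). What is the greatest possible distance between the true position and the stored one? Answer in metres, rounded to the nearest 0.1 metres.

Rounding to 3 decimal places leaves each coordinate within ±0.0005° of the true value.
North–south component: 0.0005° × 111120 = 55.56 m.
E–W at 58.769°: 0.0005° × 111120 × cos 58.769° = 0.0005 × 111120 × 0.5185 ≈ 28.8073 m.
The two errors are perpendicular, so the maximum displacement is √(55.56² + 28.8073²) ≈ 62.5841 m.

62.6 metres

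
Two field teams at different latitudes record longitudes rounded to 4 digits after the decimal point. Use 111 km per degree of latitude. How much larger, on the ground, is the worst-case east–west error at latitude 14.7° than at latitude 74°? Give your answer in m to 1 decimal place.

Rounding to 4 decimal places leaves the longitude within ±5e-05° of the true value.
At 14.7°: 5e-05° × 111000 × cos 14.7° = 5e-05 × 111000 × 0.9673 ≈ 5.3683 m.
Error at 74° = 5e-05° × 111000 × cos 74° ≈ 5.55 × 0.2756 = 1.5298 m.
So the lower-latitude error exceeds the higher by 5.3683 − 1.5298 = 3.8385 m.

3.8 m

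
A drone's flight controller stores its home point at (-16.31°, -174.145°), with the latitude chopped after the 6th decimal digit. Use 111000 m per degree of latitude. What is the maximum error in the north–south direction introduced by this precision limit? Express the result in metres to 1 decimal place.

0.1 metres

Truncating at 6 decimal places can drop up to a full unit in the last place, so the latitude may be off by as much as 1e-06°.
Along the meridian that is 1e-06° × 111000 m/° = 0.111 m.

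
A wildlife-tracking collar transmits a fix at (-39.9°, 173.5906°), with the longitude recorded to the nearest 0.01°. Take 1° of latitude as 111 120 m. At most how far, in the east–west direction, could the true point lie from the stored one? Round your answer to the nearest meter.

426 meters

Rounding to 2 decimal places leaves the longitude within ±0.005° of the true value.
One degree of longitude at 39.9° is 111120 × cos 39.9° ≈ 111120 × 0.7672 = 85247.4 m.
So at most 0.005° × 85247.4 ≈ 426.237 m east–west.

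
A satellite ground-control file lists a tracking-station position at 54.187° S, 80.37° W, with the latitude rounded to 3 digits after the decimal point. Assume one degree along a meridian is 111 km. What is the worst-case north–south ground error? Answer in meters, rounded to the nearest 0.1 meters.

Rounding to 3 decimal places leaves the latitude within ±0.0005° of the true value.
Along the meridian that is 0.0005° × 111000 m/° = 55.5 m.

55.5 meters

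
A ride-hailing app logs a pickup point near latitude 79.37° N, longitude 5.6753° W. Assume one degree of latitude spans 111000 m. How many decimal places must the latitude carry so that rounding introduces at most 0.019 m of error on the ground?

7

One degree of latitude covers 111000 m.
Rounding to N decimal places gives at most 0.5 × 10⁻ᴺ degrees of error, i.e. 0.5 × 10⁻ᴺ × 111000 m.
Need 0.5 × 111000 × 10⁻ᴺ ≤ 0.019 → 10⁻ᴺ ≤ 3.423e-07, so N ≥ 6.47.
At 6 places the error can reach 0.0555 m, but 7 places keeps it to 0.00555 m.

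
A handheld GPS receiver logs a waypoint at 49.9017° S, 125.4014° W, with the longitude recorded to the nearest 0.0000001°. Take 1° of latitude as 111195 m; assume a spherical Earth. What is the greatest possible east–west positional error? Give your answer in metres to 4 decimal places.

Rounding to 7 decimal places leaves the longitude within ±5e-08° of the true value.
Parallels shrink by cos φ, so at 49.9017° a degree of longitude is 111195 × 0.6441 ≈ 71620.8 m.
Maximum E–W displacement: 5e-08 × 71620.8 = 0.00358104 m.

0.0036 metres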